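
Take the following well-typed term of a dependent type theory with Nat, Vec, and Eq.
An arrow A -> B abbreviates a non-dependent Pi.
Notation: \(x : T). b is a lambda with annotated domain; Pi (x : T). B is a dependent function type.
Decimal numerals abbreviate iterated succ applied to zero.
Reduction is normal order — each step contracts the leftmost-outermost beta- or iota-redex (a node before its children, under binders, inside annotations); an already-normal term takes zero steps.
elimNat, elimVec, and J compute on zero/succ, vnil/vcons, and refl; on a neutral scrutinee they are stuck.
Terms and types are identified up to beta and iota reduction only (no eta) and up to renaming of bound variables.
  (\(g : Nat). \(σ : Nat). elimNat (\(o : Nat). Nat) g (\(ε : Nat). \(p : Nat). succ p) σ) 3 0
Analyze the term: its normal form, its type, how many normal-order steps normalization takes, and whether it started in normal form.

resulting normal form:
  3
the term's type:
  Nat
reduction steps (normal order): 3
term was already normal: no
first contracted redex: a beta-redex


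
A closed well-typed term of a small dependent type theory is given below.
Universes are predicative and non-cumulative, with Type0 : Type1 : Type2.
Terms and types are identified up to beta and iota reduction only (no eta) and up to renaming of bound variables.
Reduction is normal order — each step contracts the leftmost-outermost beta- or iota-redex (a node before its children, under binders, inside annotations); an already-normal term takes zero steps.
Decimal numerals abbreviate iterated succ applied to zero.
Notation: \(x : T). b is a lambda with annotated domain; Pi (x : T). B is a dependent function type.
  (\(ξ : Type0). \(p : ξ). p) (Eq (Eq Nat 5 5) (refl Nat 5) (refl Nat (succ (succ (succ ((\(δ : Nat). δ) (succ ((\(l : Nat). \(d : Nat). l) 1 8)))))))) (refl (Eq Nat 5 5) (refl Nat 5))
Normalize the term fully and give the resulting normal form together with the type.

reduced normal form:
  refl (Eq Nat 5 5) (refl Nat 5)
inferred type:
  Eq (Eq Nat 5 5) (refl Nat 5) (refl Nat 5)


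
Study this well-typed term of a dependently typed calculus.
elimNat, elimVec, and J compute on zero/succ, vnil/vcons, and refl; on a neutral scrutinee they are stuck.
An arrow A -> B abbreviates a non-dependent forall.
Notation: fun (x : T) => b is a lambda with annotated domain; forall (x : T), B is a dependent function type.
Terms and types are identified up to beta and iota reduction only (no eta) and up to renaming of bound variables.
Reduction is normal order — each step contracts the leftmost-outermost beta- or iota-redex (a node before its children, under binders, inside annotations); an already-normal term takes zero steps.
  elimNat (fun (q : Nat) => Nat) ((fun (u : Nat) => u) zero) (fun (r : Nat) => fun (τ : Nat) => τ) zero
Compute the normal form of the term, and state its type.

reduced normal form:
  zero
the term's type:
  Nat
observation: 2 normal-order steps normalize the term, beginning with an elimNat iota-redex.


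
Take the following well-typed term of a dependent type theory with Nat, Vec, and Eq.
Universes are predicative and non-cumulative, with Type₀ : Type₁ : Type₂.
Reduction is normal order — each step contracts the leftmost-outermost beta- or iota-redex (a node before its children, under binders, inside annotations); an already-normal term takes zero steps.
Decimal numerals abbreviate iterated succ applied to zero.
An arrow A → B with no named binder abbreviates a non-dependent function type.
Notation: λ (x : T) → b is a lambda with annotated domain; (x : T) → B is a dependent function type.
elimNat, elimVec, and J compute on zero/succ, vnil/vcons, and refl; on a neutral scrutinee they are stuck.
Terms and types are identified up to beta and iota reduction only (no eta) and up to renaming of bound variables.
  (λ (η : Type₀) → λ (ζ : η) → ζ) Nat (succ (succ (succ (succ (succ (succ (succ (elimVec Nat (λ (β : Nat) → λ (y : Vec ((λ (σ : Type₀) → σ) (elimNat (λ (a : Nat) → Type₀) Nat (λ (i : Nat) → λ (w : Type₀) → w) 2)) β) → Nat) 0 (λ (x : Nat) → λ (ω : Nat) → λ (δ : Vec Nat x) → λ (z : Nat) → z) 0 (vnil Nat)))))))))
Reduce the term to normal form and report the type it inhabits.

reduced normal form:
  7
inferred type:
  Nat


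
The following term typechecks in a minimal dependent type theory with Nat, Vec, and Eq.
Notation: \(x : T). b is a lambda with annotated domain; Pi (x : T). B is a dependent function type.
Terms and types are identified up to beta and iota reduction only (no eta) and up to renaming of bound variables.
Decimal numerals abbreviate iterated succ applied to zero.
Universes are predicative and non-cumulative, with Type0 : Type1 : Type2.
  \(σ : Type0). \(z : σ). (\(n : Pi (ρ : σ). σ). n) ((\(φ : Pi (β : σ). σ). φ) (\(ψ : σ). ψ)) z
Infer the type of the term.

the term's type:
  Pi (σ : Type0). Pi (z : σ). σ


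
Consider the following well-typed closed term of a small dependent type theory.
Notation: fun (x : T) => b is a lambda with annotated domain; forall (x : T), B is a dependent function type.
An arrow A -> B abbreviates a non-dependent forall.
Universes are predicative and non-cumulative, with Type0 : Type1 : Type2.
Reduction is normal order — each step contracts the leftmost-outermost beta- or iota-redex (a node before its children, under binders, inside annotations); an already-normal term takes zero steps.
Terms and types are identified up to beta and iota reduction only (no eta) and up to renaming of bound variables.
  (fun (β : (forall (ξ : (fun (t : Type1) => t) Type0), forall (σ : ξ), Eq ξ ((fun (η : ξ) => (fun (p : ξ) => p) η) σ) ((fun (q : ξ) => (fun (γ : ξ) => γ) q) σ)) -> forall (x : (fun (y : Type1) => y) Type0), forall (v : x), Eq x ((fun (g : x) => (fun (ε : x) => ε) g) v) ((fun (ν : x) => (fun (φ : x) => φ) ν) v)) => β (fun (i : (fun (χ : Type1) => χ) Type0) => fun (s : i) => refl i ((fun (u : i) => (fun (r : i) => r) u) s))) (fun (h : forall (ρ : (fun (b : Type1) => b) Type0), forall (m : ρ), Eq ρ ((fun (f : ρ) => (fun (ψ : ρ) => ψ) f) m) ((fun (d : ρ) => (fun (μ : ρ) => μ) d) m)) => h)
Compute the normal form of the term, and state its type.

reduced normal form:
  fun (β : Type0) => fun (ξ : β) => refl β ξ
type:
  forall (β : Type0), forall (ξ : β), Eq β ξ ξ


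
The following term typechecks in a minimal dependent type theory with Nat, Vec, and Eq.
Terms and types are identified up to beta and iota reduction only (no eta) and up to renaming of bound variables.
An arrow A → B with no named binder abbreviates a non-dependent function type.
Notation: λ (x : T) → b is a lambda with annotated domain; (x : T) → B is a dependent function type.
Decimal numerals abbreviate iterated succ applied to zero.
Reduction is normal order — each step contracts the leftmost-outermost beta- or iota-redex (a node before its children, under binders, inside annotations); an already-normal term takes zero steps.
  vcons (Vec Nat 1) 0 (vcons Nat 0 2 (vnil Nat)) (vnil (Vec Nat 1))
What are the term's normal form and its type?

resulting normal form:
  vcons (Vec Nat 1) 0 (vcons Nat 0 2 (vnil Nat)) (vnil (Vec Nat 1))
the term's type:
  Vec (Vec Nat 1) 1
observation: the term is already in normal form.


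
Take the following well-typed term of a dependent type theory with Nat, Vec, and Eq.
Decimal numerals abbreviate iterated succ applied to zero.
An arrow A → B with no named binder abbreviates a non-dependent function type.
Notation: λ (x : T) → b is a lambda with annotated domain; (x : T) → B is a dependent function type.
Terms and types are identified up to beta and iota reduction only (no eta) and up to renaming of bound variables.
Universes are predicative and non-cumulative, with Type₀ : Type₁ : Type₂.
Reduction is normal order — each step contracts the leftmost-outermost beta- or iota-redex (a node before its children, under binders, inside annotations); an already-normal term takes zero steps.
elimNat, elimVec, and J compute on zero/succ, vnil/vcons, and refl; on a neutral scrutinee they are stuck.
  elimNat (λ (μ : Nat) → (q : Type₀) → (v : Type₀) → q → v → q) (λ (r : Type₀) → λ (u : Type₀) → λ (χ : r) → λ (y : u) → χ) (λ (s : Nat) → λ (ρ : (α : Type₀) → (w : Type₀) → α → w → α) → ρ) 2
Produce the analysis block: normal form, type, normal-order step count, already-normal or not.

resulting normal form:
  λ (μ : Type₀) → λ (q : Type₀) → λ (v : μ) → λ (r : q) → v
inferred type:
  (μ : Type₀) → (q : Type₀) → μ → q → μ
reduction steps (normal order): 7
term was already normal: no
first redex: an elimNat iota-redex


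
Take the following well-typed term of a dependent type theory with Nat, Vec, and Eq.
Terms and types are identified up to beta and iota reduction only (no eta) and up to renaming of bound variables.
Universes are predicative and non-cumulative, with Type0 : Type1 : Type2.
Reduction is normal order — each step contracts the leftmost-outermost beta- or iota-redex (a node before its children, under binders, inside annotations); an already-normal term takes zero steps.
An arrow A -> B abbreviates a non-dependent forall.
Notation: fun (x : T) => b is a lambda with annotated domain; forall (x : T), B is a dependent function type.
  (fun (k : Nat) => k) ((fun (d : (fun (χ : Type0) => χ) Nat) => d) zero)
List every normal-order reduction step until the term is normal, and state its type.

normal-order reduction:
  (fun (k : Nat) => k) ((fun (d : (fun (χ : Type0) => χ) Nat) => d) zero)
  ~> (fun (k : (fun (d : Type0) => d) Nat) => k) zero
  ~> zero
type:
  Nat


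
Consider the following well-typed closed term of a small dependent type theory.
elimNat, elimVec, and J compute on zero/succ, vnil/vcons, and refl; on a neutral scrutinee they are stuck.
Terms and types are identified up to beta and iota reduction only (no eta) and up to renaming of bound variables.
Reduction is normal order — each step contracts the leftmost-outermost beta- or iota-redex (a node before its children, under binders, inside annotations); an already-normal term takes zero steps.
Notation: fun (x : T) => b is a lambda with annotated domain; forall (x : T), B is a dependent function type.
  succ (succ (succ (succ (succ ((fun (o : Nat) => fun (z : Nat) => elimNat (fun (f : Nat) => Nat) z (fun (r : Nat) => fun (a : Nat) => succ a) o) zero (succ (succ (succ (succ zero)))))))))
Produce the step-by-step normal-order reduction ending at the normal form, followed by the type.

normal-order reduction sequence:
  succ (succ (succ (succ (succ ((fun (o : Nat) => fun (z : Nat) => elimNat (fun (f : Nat) => Nat) z (fun (r : Nat) => fun (a : Nat) => succ a) o) zero (succ (succ (succ (succ zero)))))))))
  ~> succ (succ (succ (succ (succ ((fun (o : Nat) => elimNat (fun (z : Nat) => Nat) o (fun (f : Nat) => fun (r : Nat) => succ r) zero) (succ (succ (succ (succ zero)))))))))
  ~> succ (succ (succ (succ (succ (elimNat (fun (o : Nat) => Nat) (succ (succ (succ (succ zero)))) (fun (z : Nat) => fun (f : Nat) => succ f) zero)))))
  ~> succ (succ (succ (succ (succ (succ (succ (succ (succ zero))))))))
type:
  Nat


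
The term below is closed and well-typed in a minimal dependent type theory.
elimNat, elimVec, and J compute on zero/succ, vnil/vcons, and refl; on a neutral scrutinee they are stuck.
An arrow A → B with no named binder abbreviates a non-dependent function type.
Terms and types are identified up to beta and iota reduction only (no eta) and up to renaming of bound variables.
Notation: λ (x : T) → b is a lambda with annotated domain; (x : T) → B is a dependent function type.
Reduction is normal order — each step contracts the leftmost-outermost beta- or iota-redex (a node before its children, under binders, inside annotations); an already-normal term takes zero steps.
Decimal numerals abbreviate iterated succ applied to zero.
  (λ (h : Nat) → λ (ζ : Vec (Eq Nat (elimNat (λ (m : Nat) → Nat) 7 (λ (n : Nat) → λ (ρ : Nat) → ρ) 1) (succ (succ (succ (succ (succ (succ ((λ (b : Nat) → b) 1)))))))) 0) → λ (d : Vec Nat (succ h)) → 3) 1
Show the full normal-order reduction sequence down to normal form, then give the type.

reduction (normal order):
  (λ (h : Nat) → λ (ζ : Vec (Eq Nat (elimNat (λ (m : Nat) → Nat) 7 (λ (n : Nat) → λ (ρ : Nat) → ρ) 1) (succ (succ (succ (succ (succ (succ ((λ (b : Nat) → b) 1)))))))) 0) → λ (d : Vec Nat (succ h)) → 3) 1
  ~> λ (h : Vec (Eq Nat (elimNat (λ (ζ : Nat) → Nat) 7 (λ (m : Nat) → λ (n : Nat) → n) 1) (succ (succ (succ (succ (succ (succ ((λ (ρ : Nat) → ρ) 1)))))))) 0) → λ (b : Vec Nat 2) → 3
  ~> λ (h : Vec (Eq Nat ((λ (ζ : Nat) → λ (m : Nat) → m) 0 (elimNat (λ (n : Nat) → Nat) 7 (λ (ρ : Nat) → λ (b : Nat) → b) 0)) (succ (succ (succ (succ (succ (succ ((λ (d : Nat) → d) 1)))))))) 0) → λ (χ : Vec Nat 2) → 3
  ~> λ (h : Vec (Eq Nat ((λ (ζ : Nat) → ζ) (elimNat (λ (m : Nat) → Nat) 7 (λ (n : Nat) → λ (ρ : Nat) → ρ) 0)) (succ (succ (succ (succ (succ (succ ((λ (b : Nat) → b) 1)))))))) 0) → λ (d : Vec Nat 2) → 3
  ~> λ (h : Vec (Eq Nat (elimNat (λ (ζ : Nat) → Nat) 7 (λ (m : Nat) → λ (n : Nat) → n) 0) (succ (succ (succ (succ (succ (succ ((λ (ρ : Nat) → ρ) 1)))))))) 0) → λ (b : Vec Nat 2) → 3
  ~> λ (h : Vec (Eq Nat 7 (succ (succ (succ (succ (succ (succ ((λ (ζ : Nat) → ζ) 1)))))))) 0) → λ (m : Vec Nat 2) → 3
  ~> λ (h : Vec (Eq Nat 7 7) 0) → λ (ζ : Vec Nat 2) → 3
the term's type:
  Vec (Eq Nat 7 7) 0 → Vec Nat 2 → Nat


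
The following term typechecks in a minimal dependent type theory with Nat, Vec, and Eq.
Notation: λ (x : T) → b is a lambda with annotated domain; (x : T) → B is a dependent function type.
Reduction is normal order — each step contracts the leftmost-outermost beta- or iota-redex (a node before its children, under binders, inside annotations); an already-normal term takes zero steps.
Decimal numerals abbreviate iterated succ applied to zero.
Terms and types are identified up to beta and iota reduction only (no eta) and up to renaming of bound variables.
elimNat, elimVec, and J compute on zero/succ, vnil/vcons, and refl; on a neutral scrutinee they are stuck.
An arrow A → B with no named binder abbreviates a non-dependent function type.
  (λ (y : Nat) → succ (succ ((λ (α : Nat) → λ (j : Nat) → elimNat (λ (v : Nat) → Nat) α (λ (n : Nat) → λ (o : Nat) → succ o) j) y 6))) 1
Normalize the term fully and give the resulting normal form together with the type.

normal form:
  9
type:
  Nat


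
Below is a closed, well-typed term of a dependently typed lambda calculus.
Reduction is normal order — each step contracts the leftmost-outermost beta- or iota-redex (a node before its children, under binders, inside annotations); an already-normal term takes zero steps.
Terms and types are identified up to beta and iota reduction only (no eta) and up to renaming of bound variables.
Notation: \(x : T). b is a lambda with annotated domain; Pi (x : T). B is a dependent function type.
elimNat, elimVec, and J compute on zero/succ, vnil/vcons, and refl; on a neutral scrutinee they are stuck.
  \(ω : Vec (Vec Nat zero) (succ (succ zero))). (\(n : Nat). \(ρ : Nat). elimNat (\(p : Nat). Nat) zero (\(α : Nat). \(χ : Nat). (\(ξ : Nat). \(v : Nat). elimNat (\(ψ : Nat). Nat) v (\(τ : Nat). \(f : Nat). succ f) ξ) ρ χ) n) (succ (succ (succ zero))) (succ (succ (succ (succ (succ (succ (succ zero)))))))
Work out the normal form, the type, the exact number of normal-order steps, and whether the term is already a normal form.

reduced normal form:
  \(ω : Vec (Vec Nat zero) (succ (succ zero))). succ (succ (succ (succ (succ (succ (succ (succ (succ (succ (succ (succ (succ (succ (succ (succ (succ (succ (succ (succ (succ zero))))))))))))))))))))
the term's type:
  Pi (ω : Vec (Vec Nat zero) (succ (succ zero))). Nat
reduction steps (normal order): 84
started in normal form: no
first redex: a beta-redex


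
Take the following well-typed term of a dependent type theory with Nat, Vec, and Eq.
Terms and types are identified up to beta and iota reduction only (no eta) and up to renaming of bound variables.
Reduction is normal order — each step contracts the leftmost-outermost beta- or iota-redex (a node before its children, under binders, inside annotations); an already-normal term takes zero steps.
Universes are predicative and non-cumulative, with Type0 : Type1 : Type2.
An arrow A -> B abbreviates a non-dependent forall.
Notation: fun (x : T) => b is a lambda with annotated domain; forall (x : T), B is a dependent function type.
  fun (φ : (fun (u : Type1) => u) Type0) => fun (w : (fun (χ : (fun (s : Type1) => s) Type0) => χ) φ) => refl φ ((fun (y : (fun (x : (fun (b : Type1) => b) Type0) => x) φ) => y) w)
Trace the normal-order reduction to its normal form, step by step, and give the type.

reduction (normal order):
  fun (φ : (fun (u : Type1) => u) Type0) => fun (w : (fun (χ : (fun (s : Type1) => s) Type0) => χ) φ) => refl φ ((fun (y : (fun (x : (fun (b : Type1) => b) Type0) => x) φ) => y) w)
  ~> fun (φ : Type0) => fun (u : (fun (w : (fun (χ : Type1) => χ) Type0) => w) φ) => refl φ ((fun (s : (fun (y : (fun (x : Type1) => x) Type0) => y) φ) => s) u)
  ~> fun (φ : Type0) => fun (u : φ) => refl φ ((fun (w : (fun (χ : (fun (s : Type1) => s) Type0) => χ) φ) => w) u)
  ~> fun (φ : Type0) => fun (u : φ) => refl φ u
the term's type:
  forall (φ : Type0), forall (u : φ), Eq φ u u


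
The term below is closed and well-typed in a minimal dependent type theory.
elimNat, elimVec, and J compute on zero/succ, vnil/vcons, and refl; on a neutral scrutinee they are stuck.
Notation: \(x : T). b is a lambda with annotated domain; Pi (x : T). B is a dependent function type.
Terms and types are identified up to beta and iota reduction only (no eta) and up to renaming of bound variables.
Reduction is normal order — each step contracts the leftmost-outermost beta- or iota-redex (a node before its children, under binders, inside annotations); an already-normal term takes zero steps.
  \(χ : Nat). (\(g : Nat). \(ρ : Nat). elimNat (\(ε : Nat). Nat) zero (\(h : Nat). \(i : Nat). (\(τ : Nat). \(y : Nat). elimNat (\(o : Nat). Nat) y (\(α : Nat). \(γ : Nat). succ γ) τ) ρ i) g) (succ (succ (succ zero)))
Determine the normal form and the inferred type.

reduced normal form:
  \(χ : Nat). \(g : Nat). elimNat (\(ρ : Nat). Nat) (elimNat (\(ε : Nat). Nat) (elimNat (\(h : Nat). Nat) zero (\(i : Nat). \(τ : Nat). succ τ) g) (\(y : Nat). \(o : Nat). succ o) g) (\(α : Nat). \(γ : Nat). succ γ) g
inferred type:
  Pi (χ : Nat). Pi (g : Nat). Nat


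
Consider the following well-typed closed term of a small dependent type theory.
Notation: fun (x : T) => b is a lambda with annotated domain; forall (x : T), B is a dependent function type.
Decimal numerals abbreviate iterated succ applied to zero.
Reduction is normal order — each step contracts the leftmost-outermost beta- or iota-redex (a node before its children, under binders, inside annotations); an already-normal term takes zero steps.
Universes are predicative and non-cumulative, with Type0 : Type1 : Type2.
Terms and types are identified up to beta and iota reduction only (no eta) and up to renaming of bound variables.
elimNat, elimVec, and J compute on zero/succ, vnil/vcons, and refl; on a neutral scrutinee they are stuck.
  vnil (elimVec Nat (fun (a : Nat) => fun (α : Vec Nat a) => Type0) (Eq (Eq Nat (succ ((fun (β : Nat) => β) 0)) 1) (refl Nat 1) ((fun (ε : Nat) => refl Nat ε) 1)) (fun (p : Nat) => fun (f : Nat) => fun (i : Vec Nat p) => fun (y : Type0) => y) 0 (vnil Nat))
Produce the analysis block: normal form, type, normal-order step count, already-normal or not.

reduced normal form:
  vnil (Eq (Eq Nat 1 1) (refl Nat 1) (refl Nat 1))
the term's type:
  Vec (Eq (Eq Nat 1 1) (refl Nat 1) (refl Nat 1)) 0
steps to reach normal form (normal order): 3
started in normal form: no
first redex: an elimVec iota-redex


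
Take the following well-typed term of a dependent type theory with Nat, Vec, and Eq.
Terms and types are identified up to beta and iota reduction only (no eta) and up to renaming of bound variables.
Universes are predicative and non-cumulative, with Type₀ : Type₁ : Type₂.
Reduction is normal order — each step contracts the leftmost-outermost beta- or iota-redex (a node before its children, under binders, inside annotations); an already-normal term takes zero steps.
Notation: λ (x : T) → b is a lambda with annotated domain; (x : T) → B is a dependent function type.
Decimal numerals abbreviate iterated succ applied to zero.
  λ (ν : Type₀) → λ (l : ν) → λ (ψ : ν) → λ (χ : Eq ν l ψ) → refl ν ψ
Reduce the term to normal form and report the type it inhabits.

reduced normal form:
  λ (ν : Type₀) → λ (l : ν) → λ (ψ : ν) → λ (χ : Eq ν l ψ) → refl ν ψ
type:
  (ν : Type₀) → (l : ν) → (ψ : ν) → (χ : Eq ν l ψ) → Eq ν ψ ψ
observation: the term is already in normal form.


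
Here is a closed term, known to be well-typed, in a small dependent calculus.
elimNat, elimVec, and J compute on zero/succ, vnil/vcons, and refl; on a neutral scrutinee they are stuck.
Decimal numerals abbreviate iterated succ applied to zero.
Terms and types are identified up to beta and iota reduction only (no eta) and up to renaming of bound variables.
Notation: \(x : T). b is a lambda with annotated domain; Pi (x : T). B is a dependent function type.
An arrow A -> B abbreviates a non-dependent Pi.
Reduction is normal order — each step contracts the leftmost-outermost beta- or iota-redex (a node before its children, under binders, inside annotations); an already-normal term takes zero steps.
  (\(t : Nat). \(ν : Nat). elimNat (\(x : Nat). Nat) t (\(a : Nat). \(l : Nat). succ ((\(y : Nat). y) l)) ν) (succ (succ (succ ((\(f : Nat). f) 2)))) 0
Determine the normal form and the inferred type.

normal form:
  5
inferred type:
  Nat
observation: contracting a beta-redex first, the term normalizes in 4 steps.


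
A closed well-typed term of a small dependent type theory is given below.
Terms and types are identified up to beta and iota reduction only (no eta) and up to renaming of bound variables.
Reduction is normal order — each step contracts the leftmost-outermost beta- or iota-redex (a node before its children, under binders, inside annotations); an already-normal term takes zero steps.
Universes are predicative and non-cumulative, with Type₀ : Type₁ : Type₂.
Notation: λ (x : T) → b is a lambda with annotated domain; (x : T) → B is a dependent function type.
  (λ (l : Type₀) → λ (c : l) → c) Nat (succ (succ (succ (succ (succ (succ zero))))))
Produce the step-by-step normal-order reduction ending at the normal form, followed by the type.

reduction (normal order):
  (λ (l : Type₀) → λ (c : l) → c) Nat (succ (succ (succ (succ (succ (succ zero))))))
  ~> (λ (l : Nat) → l) (succ (succ (succ (succ (succ (succ zero))))))
  ~> succ (succ (succ (succ (succ (succ zero)))))
the term's type:
  Nat


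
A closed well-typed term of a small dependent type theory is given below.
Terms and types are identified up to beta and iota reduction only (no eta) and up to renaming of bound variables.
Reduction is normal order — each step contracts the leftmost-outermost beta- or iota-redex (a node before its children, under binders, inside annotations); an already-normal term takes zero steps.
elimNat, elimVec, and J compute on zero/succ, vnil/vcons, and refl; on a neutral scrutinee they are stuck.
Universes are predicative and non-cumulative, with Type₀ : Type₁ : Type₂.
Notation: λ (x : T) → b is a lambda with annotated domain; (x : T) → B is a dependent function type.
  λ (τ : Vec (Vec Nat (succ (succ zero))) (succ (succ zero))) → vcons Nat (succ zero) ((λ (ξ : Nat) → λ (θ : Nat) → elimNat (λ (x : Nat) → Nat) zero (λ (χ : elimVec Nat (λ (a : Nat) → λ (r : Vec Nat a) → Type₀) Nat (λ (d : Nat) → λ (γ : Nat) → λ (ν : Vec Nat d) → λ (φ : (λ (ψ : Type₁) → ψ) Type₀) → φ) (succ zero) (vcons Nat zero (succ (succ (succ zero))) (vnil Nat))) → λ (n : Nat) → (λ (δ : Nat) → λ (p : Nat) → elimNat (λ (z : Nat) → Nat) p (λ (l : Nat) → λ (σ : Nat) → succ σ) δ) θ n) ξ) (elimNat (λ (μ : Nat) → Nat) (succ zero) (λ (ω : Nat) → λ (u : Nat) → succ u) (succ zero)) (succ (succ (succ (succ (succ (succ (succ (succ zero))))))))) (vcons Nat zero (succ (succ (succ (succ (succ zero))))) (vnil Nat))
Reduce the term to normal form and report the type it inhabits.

resulting normal form:
  λ (τ : Vec (Vec Nat (succ (succ zero))) (succ (succ zero))) → vcons Nat (succ zero) (succ (succ (succ (succ (succ (succ (succ (succ (succ (succ (succ (succ (succ (succ (succ (succ zero)))))))))))))))) (vcons Nat zero (succ (succ (succ (succ (succ zero))))) (vnil Nat))
type:
  (τ : Vec (Vec Nat (succ (succ zero))) (succ (succ zero))) → Vec Nat (succ (succ zero))


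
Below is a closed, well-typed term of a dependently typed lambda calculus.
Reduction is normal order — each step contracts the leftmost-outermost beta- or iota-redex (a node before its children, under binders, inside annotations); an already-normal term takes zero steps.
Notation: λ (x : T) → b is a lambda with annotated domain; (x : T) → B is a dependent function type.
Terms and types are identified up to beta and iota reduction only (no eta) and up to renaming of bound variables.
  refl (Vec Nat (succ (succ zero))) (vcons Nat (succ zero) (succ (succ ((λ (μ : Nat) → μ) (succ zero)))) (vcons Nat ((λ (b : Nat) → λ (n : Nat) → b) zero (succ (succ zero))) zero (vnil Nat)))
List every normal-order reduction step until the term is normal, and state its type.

normal-order reduction sequence:
  refl (Vec Nat (succ (succ zero))) (vcons Nat (succ zero) (succ (succ ((λ (μ : Nat) → μ) (succ zero)))) (vcons Nat ((λ (b : Nat) → λ (n : Nat) → b) zero (succ (succ zero))) zero (vnil Nat)))
  ~> refl (Vec Nat (succ (succ zero))) (vcons Nat (succ zero) (succ (succ (succ zero))) (vcons Nat ((λ (μ : Nat) → λ (b : Nat) → μ) zero (succ (succ zero))) zero (vnil Nat)))
  ~> refl (Vec Nat (succ (succ zero))) (vcons Nat (succ zero) (succ (succ (succ zero))) (vcons Nat ((λ (μ : Nat) → zero) (succ (succ zero))) zero (vnil Nat)))
  ~> refl (Vec Nat (succ (succ zero))) (vcons Nat (succ zero) (succ (succ (succ zero))) (vcons Nat zero zero (vnil Nat)))
inferred type:
  Eq (Vec Nat (succ (succ zero))) (vcons Nat (succ zero) (succ (succ (succ zero))) (vcons Nat zero zero (vnil Nat))) (vcons Nat (succ zero) (succ (succ (succ zero))) (vcons Nat zero zero (vnil Nat)))


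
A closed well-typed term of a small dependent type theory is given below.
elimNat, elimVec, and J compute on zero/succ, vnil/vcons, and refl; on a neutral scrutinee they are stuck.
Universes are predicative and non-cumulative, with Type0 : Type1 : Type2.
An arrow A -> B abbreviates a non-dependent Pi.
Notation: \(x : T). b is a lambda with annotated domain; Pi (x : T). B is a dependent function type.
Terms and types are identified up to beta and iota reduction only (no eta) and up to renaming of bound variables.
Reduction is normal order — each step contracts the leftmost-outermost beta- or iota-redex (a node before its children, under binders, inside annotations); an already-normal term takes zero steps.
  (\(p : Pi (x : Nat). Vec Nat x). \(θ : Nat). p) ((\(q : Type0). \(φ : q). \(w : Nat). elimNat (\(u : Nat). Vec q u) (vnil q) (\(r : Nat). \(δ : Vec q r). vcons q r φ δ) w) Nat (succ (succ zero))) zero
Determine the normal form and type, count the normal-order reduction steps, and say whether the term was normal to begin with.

normal form:
  \(p : Nat). elimNat (\(x : Nat). Vec Nat x) (vnil Nat) (\(θ : Nat). \(q : Vec Nat θ). vcons Nat θ (succ (succ zero)) q) p
inferred type:
  Pi (p : Nat). Vec Nat p
steps to reach normal form (normal order): 4
already normal: no
first contracted redex: a beta-redex


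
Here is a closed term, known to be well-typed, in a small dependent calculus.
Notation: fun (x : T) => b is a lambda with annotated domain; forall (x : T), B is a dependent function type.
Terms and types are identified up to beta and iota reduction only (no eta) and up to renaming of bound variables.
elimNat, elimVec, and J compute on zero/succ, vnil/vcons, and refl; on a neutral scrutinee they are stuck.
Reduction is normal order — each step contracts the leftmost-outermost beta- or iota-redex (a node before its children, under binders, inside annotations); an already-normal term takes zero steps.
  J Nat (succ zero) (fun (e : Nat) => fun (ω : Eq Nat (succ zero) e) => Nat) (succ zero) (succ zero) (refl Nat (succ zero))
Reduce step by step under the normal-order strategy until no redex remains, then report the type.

normal-order reduction sequence:
  J Nat (succ zero) (fun (e : Nat) => fun (ω : Eq Nat (succ zero) e) => Nat) (succ zero) (succ zero) (refl Nat (succ zero))
  ~> succ zero
type:
  Nat


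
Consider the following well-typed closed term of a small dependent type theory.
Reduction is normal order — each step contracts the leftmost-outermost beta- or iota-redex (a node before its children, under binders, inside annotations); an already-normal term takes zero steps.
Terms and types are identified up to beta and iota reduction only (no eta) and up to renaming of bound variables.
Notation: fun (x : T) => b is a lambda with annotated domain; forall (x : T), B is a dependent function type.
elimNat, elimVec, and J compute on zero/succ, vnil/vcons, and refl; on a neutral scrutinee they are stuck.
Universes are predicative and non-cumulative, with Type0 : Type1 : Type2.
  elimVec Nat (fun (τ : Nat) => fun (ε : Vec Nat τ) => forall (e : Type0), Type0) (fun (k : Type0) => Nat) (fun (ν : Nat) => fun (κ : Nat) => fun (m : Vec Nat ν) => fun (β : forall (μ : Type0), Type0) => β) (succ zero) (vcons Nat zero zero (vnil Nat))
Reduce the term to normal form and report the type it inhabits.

reduced normal form:
  fun (τ : Type0) => Nat
type:
  forall (τ : Type0), Type0


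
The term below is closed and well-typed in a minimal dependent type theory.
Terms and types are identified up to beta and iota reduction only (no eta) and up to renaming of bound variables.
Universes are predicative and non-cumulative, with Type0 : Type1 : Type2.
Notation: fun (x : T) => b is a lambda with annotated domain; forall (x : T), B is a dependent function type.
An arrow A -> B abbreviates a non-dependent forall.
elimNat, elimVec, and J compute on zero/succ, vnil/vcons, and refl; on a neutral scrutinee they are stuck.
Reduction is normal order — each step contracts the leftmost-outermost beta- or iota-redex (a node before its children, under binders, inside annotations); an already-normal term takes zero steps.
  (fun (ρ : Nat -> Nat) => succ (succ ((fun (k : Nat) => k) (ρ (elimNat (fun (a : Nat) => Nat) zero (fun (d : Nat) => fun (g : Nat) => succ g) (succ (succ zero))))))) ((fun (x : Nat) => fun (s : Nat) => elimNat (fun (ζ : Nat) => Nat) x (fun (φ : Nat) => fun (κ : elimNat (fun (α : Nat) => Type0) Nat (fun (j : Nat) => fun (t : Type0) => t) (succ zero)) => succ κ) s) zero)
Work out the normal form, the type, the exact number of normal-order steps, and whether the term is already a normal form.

normal form:
  succ (succ (succ (succ zero)))
the term's type:
  Nat
steps to reach normal form (normal order): 22
already normal: no
first contracted redex: a beta-redex


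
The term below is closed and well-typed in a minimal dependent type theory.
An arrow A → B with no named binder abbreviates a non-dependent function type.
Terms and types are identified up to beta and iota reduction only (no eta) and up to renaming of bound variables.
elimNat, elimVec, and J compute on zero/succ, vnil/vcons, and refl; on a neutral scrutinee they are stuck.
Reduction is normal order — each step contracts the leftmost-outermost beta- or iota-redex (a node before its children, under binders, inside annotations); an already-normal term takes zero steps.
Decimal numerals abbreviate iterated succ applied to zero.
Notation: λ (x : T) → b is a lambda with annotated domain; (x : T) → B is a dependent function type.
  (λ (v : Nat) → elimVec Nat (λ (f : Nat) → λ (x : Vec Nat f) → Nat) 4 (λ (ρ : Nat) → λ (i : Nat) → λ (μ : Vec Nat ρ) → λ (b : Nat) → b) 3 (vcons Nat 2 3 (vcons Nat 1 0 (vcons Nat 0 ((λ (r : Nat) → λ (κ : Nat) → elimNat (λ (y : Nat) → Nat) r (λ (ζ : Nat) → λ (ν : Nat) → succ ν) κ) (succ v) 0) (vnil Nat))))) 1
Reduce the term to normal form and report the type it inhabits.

reduced normal form:
  4
inferred type:
  Nat


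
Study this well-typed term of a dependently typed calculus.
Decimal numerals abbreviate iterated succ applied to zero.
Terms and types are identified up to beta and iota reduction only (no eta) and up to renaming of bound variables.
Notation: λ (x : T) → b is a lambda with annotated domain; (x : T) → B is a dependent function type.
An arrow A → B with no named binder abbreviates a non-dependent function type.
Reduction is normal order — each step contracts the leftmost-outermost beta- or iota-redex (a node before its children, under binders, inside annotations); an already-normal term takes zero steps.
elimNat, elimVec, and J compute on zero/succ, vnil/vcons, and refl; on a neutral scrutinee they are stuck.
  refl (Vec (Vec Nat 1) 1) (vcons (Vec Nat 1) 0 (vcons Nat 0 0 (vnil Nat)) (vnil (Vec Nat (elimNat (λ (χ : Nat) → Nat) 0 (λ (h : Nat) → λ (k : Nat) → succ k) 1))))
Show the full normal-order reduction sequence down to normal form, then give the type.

normal-order reduction sequence:
  refl (Vec (Vec Nat 1) 1) (vcons (Vec Nat 1) 0 (vcons Nat 0 0 (vnil Nat)) (vnil (Vec Nat (elimNat (λ (χ : Nat) → Nat) 0 (λ (h : Nat) → λ (k : Nat) → succ k) 1))))
  ~> refl (Vec (Vec Nat 1) 1) (vcons (Vec Nat 1) 0 (vcons Nat 0 0 (vnil Nat)) (vnil (Vec Nat ((λ (χ : Nat) → λ (h : Nat) → succ h) 0 (elimNat (λ (k : Nat) → Nat) 0 (λ (ω : Nat) → λ (u : Nat) → succ u) 0)))))
  ~> refl (Vec (Vec Nat 1) 1) (vcons (Vec Nat 1) 0 (vcons Nat 0 0 (vnil Nat)) (vnil (Vec Nat ((λ (χ : Nat) → succ χ) (elimNat (λ (h : Nat) → Nat) 0 (λ (k : Nat) → λ (ω : Nat) → succ ω) 0)))))
  ~> refl (Vec (Vec Nat 1) 1) (vcons (Vec Nat 1) 0 (vcons Nat 0 0 (vnil Nat)) (vnil (Vec Nat (succ (elimNat (λ (χ : Nat) → Nat) 0 (λ (h : Nat) → λ (k : Nat) → succ k) 0)))))
  ~> refl (Vec (Vec Nat 1) 1) (vcons (Vec Nat 1) 0 (vcons Nat 0 0 (vnil Nat)) (vnil (Vec Nat 1)))
inferred type:
  Eq (Vec (Vec Nat 1) 1) (vcons (Vec Nat 1) 0 (vcons Nat 0 0 (vnil Nat)) (vnil (Vec Nat 1))) (vcons (Vec Nat 1) 0 (vcons Nat 0 0 (vnil Nat)) (vnil (Vec Nat 1)))


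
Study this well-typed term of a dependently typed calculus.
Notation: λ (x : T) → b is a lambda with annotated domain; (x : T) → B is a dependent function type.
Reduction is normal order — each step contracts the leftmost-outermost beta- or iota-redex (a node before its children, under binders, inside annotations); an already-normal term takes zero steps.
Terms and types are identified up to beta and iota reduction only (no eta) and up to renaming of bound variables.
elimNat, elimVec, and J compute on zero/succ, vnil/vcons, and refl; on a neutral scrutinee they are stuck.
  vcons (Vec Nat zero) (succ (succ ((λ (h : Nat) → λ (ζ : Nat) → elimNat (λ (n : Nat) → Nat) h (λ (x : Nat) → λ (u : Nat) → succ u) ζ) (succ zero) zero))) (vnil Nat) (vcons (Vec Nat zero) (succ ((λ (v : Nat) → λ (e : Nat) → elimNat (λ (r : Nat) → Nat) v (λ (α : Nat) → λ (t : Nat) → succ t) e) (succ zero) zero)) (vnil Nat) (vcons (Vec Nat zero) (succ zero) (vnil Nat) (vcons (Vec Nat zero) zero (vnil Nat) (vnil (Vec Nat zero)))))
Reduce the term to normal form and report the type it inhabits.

resulting normal form:
  vcons (Vec Nat zero) (succ (succ (succ zero))) (vnil Nat) (vcons (Vec Nat zero) (succ (succ zero)) (vnil Nat) (vcons (Vec Nat zero) (succ zero) (vnil Nat) (vcons (Vec Nat zero) zero (vnil Nat) (vnil (Vec Nat zero)))))
the term's type:
  Vec (Vec Nat zero) (succ (succ (succ (succ zero))))


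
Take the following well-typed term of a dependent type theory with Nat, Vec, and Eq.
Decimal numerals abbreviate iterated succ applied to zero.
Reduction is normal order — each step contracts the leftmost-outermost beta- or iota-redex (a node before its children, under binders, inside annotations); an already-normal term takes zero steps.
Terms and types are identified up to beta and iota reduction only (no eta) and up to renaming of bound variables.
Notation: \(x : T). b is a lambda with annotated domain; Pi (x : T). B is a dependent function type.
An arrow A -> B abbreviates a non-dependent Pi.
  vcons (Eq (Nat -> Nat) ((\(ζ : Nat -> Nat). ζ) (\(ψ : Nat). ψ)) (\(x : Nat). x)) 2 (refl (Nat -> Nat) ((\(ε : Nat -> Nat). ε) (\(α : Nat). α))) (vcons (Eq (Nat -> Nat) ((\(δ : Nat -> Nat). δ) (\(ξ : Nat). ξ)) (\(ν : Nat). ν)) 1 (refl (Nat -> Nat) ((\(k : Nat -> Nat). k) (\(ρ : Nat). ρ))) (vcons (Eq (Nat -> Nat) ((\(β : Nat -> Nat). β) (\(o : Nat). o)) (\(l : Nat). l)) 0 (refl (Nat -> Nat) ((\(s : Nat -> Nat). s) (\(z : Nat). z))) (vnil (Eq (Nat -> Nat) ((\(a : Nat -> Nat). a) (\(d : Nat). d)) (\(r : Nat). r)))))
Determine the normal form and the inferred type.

reduced normal form:
  vcons (Eq (Nat -> Nat) (\(ζ : Nat). ζ) (\(ψ : Nat). ψ)) 2 (refl (Nat -> Nat) (\(x : Nat). x)) (vcons (Eq (Nat -> Nat) (\(ε : Nat). ε) (\(α : Nat). α)) 1 (refl (Nat -> Nat) (\(δ : Nat). δ)) (vcons (Eq (Nat -> Nat) (\(ξ : Nat). ξ) (\(ν : Nat). ν)) 0 (refl (Nat -> Nat) (\(k : Nat). k)) (vnil (Eq (Nat -> Nat) (\(ρ : Nat). ρ) (\(β : Nat). β)))))
the term's type:
  Vec (Eq (Nat -> Nat) (\(ζ : Nat). ζ) (\(ψ : Nat). ψ)) 3
observation: the leftmost-outermost redex is a beta-redex, and normalization takes 7 steps.


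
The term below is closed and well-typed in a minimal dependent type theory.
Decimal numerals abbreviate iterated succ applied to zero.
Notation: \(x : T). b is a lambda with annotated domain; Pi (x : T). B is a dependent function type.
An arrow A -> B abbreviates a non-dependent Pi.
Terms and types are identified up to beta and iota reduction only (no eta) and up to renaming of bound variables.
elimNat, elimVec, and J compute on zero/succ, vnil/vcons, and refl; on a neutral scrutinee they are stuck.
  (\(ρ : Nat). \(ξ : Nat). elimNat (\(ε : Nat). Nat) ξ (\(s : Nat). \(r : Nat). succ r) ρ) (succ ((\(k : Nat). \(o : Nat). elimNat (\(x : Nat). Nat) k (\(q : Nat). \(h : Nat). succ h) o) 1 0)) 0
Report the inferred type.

inferred type:
  Nat


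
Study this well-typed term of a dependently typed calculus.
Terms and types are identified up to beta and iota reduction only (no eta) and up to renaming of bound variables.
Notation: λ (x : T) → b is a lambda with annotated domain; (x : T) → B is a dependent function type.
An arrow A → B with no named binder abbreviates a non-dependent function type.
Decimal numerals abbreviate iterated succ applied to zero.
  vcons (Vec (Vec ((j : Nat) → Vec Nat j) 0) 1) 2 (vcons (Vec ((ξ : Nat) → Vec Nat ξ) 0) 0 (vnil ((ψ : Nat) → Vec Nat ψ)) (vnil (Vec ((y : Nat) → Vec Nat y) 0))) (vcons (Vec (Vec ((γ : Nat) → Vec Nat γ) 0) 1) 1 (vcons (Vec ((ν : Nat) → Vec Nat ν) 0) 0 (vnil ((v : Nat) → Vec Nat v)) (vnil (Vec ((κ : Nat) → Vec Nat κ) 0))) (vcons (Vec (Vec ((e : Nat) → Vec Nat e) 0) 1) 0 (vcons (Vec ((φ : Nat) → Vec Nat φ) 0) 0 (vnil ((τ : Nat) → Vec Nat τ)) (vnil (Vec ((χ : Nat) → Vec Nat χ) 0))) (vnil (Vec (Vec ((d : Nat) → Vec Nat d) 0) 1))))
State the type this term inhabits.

inferred type:
  Vec (Vec (Vec ((j : Nat) → Vec Nat j) 0) 1) 3


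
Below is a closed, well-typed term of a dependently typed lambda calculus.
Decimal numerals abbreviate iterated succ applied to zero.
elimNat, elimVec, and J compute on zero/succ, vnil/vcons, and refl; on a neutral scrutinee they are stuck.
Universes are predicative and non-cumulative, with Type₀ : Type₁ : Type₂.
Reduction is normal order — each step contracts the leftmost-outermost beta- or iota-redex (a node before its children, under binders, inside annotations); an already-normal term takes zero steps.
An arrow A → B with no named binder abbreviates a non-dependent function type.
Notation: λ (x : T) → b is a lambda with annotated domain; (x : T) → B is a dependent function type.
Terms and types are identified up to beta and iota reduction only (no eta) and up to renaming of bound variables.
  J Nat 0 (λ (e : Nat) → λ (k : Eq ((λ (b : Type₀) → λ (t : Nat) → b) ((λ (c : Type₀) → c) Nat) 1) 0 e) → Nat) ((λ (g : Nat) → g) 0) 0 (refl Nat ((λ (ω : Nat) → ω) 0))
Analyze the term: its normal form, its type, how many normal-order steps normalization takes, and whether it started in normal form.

reduced normal form:
  0
the term's type:
  Nat
reduction steps (normal order): 2
term was already normal: no
first contracted redex: a J iota-redex
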